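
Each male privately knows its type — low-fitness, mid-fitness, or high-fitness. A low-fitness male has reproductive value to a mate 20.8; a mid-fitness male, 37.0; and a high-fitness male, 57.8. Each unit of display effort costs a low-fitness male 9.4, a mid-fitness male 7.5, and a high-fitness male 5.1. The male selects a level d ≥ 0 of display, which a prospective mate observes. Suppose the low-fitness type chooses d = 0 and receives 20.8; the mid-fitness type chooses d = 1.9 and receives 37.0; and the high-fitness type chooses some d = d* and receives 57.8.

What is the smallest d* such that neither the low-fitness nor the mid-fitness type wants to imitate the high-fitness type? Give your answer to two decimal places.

Mid-fitness type (on-path payoff 37.0 − 7.5×1.9 = 22.75) won't mimic when 22.75 ≥ 57.8 − 7.5·d*, i.e. d* ≥ 4.67.
Low-fitness type (on-path payoff 20.8) won't mimic when 20.8 ≥ 57.8 − 9.4·d*, i.e. d* ≥ 3.94.
Both must hold, so d* = max(3.94, 4.67) = 4.67. The mid-fitness type's constraint binds.

4.67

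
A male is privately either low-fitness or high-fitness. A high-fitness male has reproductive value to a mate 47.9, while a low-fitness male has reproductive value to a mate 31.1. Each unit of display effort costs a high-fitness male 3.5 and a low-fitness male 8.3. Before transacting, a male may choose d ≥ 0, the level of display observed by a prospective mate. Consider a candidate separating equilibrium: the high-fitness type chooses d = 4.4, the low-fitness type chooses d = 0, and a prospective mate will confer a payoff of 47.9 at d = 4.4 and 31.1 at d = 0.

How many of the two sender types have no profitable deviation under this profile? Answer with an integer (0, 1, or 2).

Low-fitness type: stay at 0 → 31.1; mimic → 47.9 − 8.3 × 4.4 = 11.38. IC holds (31.1 ≥ 11.38).
High-fitness type: signal → 47.9 − 3.5 × 4.4 = 32.5; deviate to 0 → 31.1. IC holds (32.5 ≥ 31.1).
2 of 2 constraints hold, so this is a separating equilibrium.

2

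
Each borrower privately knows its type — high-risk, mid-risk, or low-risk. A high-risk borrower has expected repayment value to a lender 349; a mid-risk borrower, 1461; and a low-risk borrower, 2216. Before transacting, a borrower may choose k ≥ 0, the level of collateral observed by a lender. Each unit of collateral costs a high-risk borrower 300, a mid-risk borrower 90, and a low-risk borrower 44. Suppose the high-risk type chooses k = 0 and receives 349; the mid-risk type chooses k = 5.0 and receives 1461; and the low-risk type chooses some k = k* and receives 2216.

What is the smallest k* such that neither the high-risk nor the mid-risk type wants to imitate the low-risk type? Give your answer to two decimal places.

13.39

High-risk type (on-path payoff 349) won't mimic when 349 ≥ 2216 − 300·k*, i.e. k* ≥ 6.22.
Mid-risk type (on-path payoff 1461 − 90×5.0 = 1011) won't mimic when 1011 ≥ 2216 − 90·k*, i.e. k* ≥ 13.39.
Both must hold, so k* = max(6.22, 13.39) = 13.39. The mid-risk type's constraint binds.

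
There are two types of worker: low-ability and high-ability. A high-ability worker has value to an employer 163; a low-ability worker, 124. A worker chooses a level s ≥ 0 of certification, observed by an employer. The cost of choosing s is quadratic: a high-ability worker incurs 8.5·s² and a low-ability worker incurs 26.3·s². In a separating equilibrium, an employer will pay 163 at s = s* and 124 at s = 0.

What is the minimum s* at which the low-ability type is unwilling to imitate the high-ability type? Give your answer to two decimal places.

The low-ability type at s = 0 receives 124; imitating at s* yields 163 − 26.3·s*².
Indifference: 124 = 163 − 26.3·s*², so s*² = (163 − 124) / 26.3 ≈ 1.4829.
s* = √1.4829 ≈ 1.22.

1.22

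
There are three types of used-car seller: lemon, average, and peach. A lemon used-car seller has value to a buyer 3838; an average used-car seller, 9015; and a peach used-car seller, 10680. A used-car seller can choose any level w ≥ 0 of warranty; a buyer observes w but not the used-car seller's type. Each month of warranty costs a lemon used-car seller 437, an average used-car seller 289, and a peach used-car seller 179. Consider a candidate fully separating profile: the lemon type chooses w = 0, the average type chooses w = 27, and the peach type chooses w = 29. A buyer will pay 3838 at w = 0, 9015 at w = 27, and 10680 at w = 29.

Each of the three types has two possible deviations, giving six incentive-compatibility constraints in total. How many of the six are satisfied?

Peach (own payoff 10680 − 179×29 = 5489): to w=0 gives 3838 → no gain ✓; to w=27 gives 9015 − 179×27 = 4182 → no gain ✓.
Lemon (own payoff 3838): to w=27 gives 9015 − 437×27 = -2784 → no gain ✓; to w=29 gives 10680 − 437×29 = -1993 → no gain ✓.
Average (own payoff 9015 − 289×27 = 1212): to w=0 gives 3838 → profitable ✗; to w=29 gives 10680 − 289×29 = 2299 → profitable ✗.
4 of the 6 constraints hold; not an equilibrium.

4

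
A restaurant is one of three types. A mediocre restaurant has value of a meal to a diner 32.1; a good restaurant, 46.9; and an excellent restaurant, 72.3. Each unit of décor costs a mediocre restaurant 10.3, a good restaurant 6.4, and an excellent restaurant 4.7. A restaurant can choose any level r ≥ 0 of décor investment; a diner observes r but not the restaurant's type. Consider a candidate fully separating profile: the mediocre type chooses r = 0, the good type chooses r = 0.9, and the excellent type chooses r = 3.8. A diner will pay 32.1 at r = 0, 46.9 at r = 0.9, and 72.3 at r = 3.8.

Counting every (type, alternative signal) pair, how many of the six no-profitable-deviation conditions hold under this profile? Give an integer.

Excellent (own payoff 72.3 − 4.7×3.8 = 54.44): to r=0 gives 32.1 → no gain ✓; to r=0.9 gives 46.9 − 4.7×0.9 = 42.67 → no gain ✓.
Mediocre (own payoff 32.1): to r=0.9 gives 46.9 − 10.3×0.9 = 37.63 → profitable ✗; to r=3.8 gives 72.3 − 10.3×3.8 = 33.16 → profitable ✗.
Good (own payoff 46.9 − 6.4×0.9 = 41.14): to r=0 gives 32.1 → no gain ✓; to r=3.8 gives 72.3 − 6.4×3.8 = 47.98 → profitable ✗.
3 of the 6 constraints hold; not an equilibrium.

3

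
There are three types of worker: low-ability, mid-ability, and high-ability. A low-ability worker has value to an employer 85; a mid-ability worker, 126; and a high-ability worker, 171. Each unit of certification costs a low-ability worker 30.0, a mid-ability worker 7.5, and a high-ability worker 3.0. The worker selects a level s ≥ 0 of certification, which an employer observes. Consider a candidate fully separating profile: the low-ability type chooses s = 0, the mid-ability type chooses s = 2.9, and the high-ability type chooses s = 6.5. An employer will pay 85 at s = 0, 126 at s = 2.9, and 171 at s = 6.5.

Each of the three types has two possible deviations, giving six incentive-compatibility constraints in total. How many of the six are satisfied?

High-ability (own payoff 171 − 3.0×6.5 = 151.5): to s=0 gives 85 → no gain ✓; to s=2.9 gives 126 − 3.0×2.9 = 117.3 → no gain ✓.
Low-ability (own payoff 85): to s=2.9 gives 126 − 30.0×2.9 = 39 → no gain ✓; to s=6.5 gives 171 − 30.0×6.5 = -24 → no gain ✓.
Mid-ability (own payoff 126 − 7.5×2.9 = 104.25): to s=0 gives 85 → no gain ✓; to s=6.5 gives 171 − 7.5×6.5 = 122.25 → profitable ✗.
5 of the 6 constraints hold; not an equilibrium.

5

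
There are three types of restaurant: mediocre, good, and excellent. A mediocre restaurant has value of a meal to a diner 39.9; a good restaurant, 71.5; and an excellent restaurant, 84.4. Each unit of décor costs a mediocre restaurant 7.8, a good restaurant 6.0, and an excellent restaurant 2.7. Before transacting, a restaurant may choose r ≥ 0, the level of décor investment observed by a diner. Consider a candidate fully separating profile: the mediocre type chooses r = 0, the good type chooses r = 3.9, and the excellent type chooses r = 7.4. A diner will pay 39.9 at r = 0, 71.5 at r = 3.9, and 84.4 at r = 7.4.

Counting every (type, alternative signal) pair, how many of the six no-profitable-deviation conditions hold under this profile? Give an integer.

5

Mediocre (own payoff 39.9): to r=3.9 gives 71.5 − 7.8×3.9 = 41.08 → profitable ✗; to r=7.4 gives 84.4 − 7.8×7.4 = 26.68 → no gain ✓.
Good (own payoff 71.5 − 6.0×3.9 = 48.1): to r=0 gives 39.9 → no gain ✓; to r=7.4 gives 84.4 − 6.0×7.4 = 40 → no gain ✓.
Excellent (own payoff 84.4 − 2.7×7.4 = 64.42): to r=0 gives 39.9 → no gain ✓; to r=3.9 gives 71.5 − 2.7×3.9 = 60.97 → no gain ✓.
5 of the 6 constraints hold; not an equilibrium.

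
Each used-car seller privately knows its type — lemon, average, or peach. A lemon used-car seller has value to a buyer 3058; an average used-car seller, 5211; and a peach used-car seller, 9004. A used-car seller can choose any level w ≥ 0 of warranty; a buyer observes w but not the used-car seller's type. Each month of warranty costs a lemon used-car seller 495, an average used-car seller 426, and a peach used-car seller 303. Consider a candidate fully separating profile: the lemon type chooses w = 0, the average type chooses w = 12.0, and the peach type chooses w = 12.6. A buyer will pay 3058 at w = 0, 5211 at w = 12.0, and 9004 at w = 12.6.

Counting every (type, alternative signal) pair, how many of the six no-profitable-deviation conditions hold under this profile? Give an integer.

4

Peach (own payoff 9004 − 303×12.6 = 5186.2): to w=0 gives 3058 → no gain ✓; to w=12.0 gives 5211 − 303×12.0 = 1575 → no gain ✓.
Average (own payoff 5211 − 426×12.0 = 99): to w=0 gives 3058 → profitable ✗; to w=12.6 gives 9004 − 426×12.6 = 3636.4 → profitable ✗.
Lemon (own payoff 3058): to w=12.0 gives 5211 − 495×12.0 = -729 → no gain ✓; to w=12.6 gives 9004 − 495×12.6 = 2767 → no gain ✓.
4 of the 6 constraints hold; not an equilibrium.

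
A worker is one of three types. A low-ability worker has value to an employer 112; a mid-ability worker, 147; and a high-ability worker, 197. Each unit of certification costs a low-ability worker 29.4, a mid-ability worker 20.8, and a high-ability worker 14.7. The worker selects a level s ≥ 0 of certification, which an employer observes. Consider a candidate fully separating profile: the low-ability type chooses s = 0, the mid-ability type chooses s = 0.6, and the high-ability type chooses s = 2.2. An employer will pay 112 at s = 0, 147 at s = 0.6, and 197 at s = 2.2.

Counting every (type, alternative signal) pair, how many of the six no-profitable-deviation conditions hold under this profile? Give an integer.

3

High-ability (own payoff 197 − 14.7×2.2 = 164.66): to s=0 gives 112 → no gain ✓; to s=0.6 gives 147 − 14.7×0.6 = 138.18 → no gain ✓.
Mid-ability (own payoff 147 − 20.8×0.6 = 134.52): to s=0 gives 112 → no gain ✓; to s=2.2 gives 197 − 20.8×2.2 = 151.24 → profitable ✗.
Low-ability (own payoff 112): to s=0.6 gives 147 − 29.4×0.6 = 129.36 → profitable ✗; to s=2.2 gives 197 − 29.4×2.2 = 132.32 → profitable ✗.
3 of the 6 constraints hold; not an equilibrium.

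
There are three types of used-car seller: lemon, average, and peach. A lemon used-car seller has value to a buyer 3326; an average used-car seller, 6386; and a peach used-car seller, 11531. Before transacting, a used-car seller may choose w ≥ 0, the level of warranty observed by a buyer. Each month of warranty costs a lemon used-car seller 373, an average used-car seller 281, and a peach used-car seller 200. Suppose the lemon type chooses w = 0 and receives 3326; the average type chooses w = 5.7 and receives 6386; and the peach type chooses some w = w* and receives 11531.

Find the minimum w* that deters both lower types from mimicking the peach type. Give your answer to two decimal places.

24.01

Average type (on-path payoff 6386 − 281×5.7 = 4784.3) won't mimic when 4784.3 ≥ 11531 − 281·w*, i.e. w* ≥ 24.01.
Lemon type (on-path payoff 3326) won't mimic when 3326 ≥ 11531 − 373·w*, i.e. w* ≥ 22.00.
Both must hold, so w* = max(22.00, 24.01) = 24.01. The average type's constraint binds.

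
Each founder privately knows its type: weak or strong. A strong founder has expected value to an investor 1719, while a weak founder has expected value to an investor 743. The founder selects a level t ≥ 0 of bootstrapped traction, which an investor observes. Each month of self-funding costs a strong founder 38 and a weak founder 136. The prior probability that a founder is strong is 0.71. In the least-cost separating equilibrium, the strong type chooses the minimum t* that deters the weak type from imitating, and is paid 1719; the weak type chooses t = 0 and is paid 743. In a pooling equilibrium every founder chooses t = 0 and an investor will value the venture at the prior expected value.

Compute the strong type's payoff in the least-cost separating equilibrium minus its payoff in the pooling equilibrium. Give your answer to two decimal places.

Least-cost separating signal: t* solves 743 = 1719 − 136·t*, so t* = (1719 − 743)/136 ≈ 7.1765.
Strong type's separating payoff: 1719 − 38 × t* = 1719 − 38 × (1719 − 743)/136 = 1719 − 37088/136 ≈ 1446.2941.
Pooling payoff: 0.71 × 1719 + 0.29 × 743 = 1435.96.
Difference: 1446.2941 − 1435.96 = 10.3341, i.e. 10.33 to two decimal places.
The strong type prefers to separate.

10.33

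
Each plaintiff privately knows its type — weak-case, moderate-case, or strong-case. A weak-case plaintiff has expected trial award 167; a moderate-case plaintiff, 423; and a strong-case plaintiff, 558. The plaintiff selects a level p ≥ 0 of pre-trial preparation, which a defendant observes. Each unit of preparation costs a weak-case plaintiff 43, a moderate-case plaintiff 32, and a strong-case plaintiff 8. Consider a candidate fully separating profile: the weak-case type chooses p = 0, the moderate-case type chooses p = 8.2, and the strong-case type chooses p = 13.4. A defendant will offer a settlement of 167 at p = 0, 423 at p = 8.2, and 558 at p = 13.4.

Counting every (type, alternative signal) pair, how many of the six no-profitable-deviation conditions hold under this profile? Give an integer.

5

Moderate-case (own payoff 423 − 32×8.2 = 160.6): to p=0 gives 167 → profitable ✗; to p=13.4 gives 558 − 32×13.4 = 129.2 → no gain ✓.
Strong-case (own payoff 558 − 8×13.4 = 450.8): to p=0 gives 167 → no gain ✓; to p=8.2 gives 423 − 8×8.2 = 357.4 → no gain ✓.
Weak-case (own payoff 167): to p=8.2 gives 423 − 43×8.2 = 70.4 → no gain ✓; to p=13.4 gives 558 − 43×13.4 = -18.2 → no gain ✓.
5 of the 6 constraints hold; not an equilibrium.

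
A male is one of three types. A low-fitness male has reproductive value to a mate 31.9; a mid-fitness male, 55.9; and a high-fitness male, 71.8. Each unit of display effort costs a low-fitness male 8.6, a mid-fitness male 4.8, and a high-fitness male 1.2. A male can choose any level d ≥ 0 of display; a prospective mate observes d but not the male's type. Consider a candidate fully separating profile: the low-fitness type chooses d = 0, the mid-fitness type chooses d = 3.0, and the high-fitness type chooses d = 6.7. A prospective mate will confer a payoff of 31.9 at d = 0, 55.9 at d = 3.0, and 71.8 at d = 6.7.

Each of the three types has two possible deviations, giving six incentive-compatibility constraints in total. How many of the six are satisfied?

6

Mid-fitness (own payoff 55.9 − 4.8×3.0 = 41.5): to d=0 gives 31.9 → no gain ✓; to d=6.7 gives 71.8 − 4.8×6.7 = 39.64 → no gain ✓.
Low-fitness (own payoff 31.9): to d=3.0 gives 55.9 − 8.6×3.0 = 30.1 → no gain ✓; to d=6.7 gives 71.8 − 8.6×6.7 = 14.18 → no gain ✓.
High-fitness (own payoff 71.8 − 1.2×6.7 = 63.76): to d=0 gives 31.9 → no gain ✓; to d=3.0 gives 55.9 − 1.2×3.0 = 52.3 → no gain ✓.
6 of the 6 constraints hold; this profile is a separating equilibrium.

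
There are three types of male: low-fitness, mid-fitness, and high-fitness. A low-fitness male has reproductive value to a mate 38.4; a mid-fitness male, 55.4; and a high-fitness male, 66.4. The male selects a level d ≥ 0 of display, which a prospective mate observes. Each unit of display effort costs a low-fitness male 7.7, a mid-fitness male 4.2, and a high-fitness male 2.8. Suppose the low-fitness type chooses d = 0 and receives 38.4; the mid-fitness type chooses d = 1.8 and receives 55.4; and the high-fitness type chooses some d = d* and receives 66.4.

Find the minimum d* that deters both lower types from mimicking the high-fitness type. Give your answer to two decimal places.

4.42

Mid-fitness type (on-path payoff 55.4 − 4.2×1.8 = 47.84) won't mimic when 47.84 ≥ 66.4 − 4.2·d*, i.e. d* ≥ 4.42.
Low-fitness type (on-path payoff 38.4) won't mimic when 38.4 ≥ 66.4 − 7.7·d*, i.e. d* ≥ 3.64.
Both must hold, so d* = max(3.64, 4.42) = 4.42. The mid-fitness type's constraint binds.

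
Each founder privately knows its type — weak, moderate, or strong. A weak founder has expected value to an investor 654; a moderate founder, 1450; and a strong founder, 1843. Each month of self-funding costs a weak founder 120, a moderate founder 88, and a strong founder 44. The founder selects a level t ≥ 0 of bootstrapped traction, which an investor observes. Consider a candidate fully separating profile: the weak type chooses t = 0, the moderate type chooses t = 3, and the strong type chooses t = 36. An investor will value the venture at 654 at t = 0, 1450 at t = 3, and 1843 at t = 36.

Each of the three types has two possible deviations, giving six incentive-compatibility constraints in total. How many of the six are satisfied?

3

Strong (own payoff 1843 − 44×36 = 259): to t=0 gives 654 → profitable ✗; to t=3 gives 1450 − 44×3 = 1318 → profitable ✗.
Moderate (own payoff 1450 − 88×3 = 1186): to t=0 gives 654 → no gain ✓; to t=36 gives 1843 − 88×36 = -1325 → no gain ✓.
Weak (own payoff 654): to t=3 gives 1450 − 120×3 = 1090 → profitable ✗; to t=36 gives 1843 − 120×36 = -2477 → no gain ✓.
3 of the 6 constraints hold; not an equilibrium.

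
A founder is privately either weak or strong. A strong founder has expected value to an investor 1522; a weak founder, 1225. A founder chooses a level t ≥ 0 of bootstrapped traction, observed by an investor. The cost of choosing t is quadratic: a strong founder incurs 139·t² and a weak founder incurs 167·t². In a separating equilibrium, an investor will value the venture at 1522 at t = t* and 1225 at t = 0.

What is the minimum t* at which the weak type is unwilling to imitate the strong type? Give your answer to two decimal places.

The weak type at t = 0 receives 1225; imitating at t* yields 1522 − 167·t*².
Indifference: 1225 = 1522 − 167·t*², so t*² = (1522 − 1225) / 167 ≈ 1.7784.
t* = √1.7784 ≈ 1.33.

1.33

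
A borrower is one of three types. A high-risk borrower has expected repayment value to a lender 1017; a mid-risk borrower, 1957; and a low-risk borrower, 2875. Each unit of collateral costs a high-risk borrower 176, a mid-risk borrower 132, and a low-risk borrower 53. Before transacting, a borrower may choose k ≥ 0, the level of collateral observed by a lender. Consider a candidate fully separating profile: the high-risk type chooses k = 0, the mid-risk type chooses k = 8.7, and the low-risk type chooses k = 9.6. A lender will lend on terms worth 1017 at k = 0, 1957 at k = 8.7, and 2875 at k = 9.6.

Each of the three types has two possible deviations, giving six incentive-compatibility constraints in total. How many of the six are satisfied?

High-risk (own payoff 1017): to k=8.7 gives 1957 − 176×8.7 = 425.8 → no gain ✓; to k=9.6 gives 2875 − 176×9.6 = 1185.4 → profitable ✗.
Mid-risk (own payoff 1957 − 132×8.7 = 808.6): to k=0 gives 1017 → profitable ✗; to k=9.6 gives 2875 − 132×9.6 = 1607.8 → profitable ✗.
Low-risk (own payoff 2875 − 53×9.6 = 2366.2): to k=0 gives 1017 → no gain ✓; to k=8.7 gives 1957 − 53×8.7 = 1495.9 → no gain ✓.
3 of the 6 constraints hold; not an equilibrium.

3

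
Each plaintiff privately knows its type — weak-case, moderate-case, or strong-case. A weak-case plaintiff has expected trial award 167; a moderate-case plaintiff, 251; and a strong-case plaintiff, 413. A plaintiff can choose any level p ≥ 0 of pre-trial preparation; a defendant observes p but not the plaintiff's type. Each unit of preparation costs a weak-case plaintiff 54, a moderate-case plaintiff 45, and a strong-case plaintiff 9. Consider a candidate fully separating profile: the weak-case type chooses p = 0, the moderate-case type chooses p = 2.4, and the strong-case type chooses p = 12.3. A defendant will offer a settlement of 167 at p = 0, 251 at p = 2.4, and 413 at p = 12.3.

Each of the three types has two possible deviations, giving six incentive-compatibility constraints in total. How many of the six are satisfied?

Strong-case (own payoff 413 − 9×12.3 = 302.3): to p=0 gives 167 → no gain ✓; to p=2.4 gives 251 − 9×2.4 = 229.4 → no gain ✓.
Weak-case (own payoff 167): to p=2.4 gives 251 − 54×2.4 = 121.4 → no gain ✓; to p=12.3 gives 413 − 54×12.3 = -251.2 → no gain ✓.
Moderate-case (own payoff 251 − 45×2.4 = 143): to p=0 gives 167 → profitable ✗; to p=12.3 gives 413 − 45×12.3 = -140.5 → no gain ✓.
5 of the 6 constraints hold; not an equilibrium.

5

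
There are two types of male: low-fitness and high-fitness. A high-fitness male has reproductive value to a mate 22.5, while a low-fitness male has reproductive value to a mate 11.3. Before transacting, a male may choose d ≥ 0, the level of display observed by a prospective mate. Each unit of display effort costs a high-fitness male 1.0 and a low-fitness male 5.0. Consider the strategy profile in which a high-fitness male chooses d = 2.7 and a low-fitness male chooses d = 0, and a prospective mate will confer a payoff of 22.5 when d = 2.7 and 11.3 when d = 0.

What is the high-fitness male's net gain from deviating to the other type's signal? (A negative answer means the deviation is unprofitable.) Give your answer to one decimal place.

-8.5

Playing d = 2.7 the high-fitness male receives 22.5 − 1.0 × 2.7 = 19.8.
Deviating to d = 0 yields 11.3 instead.
Gain from deviating: 11.3 − 19.8 = -8.5.
The gain is negative, so the high-fitness type's incentive-compatibility constraint is satisfied.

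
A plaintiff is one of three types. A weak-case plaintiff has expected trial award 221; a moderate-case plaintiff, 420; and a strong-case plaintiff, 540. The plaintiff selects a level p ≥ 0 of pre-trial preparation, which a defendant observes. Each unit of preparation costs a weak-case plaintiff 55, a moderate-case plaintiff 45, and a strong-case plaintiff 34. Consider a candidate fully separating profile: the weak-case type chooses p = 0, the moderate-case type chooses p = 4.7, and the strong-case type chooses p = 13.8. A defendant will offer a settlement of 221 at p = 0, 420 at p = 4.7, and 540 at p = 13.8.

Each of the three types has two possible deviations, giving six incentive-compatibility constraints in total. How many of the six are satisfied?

3

Weak-case (own payoff 221): to p=4.7 gives 420 − 55×4.7 = 161.5 → no gain ✓; to p=13.8 gives 540 − 55×13.8 = -219 → no gain ✓.
Strong-case (own payoff 540 − 34×13.8 = 70.8): to p=0 gives 221 → profitable ✗; to p=4.7 gives 420 − 34×4.7 = 260.2 → profitable ✗.
Moderate-case (own payoff 420 − 45×4.7 = 208.5): to p=0 gives 221 → profitable ✗; to p=13.8 gives 540 − 45×13.8 = -81 → no gain ✓.
3 of the 6 constraints hold; not an equilibrium.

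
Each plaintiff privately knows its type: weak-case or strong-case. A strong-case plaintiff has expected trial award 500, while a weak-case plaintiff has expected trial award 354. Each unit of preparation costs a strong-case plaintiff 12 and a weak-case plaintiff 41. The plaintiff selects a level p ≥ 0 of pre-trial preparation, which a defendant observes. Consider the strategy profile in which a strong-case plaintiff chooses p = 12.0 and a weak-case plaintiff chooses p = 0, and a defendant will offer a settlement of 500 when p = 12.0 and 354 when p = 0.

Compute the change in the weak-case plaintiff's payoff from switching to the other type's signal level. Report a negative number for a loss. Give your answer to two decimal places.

-346.00

Playing p = 0 the weak-case plaintiff receives 354.
Deviating to p = 12.0 brings payment 500 at cost 41 × 12.0 = 492, netting 8.
Gain from deviating: 8 − 354 = -346.00.
The gain is negative, so the weak-case type's incentive-compatibility constraint is satisfied.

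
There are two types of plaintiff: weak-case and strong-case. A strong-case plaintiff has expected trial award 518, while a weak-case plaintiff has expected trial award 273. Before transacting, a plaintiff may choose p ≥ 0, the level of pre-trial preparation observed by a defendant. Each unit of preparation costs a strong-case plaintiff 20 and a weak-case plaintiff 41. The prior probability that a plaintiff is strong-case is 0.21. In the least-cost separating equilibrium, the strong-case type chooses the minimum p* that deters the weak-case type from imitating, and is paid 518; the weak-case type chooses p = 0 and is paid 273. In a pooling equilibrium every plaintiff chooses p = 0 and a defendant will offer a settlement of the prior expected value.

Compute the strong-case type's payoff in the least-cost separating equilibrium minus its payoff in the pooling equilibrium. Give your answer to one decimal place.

Least-cost separating signal: p* solves 273 = 518 − 41·p*, so p* = (518 − 273)/41 ≈ 5.9756.
Strong-case type's separating payoff: 518 − 20 × p* = 518 − 20 × (518 − 273)/41 = 518 − 4900/41 ≈ 398.488.
Pooling payoff: 0.21 × 518 + 0.79 × 273 = 324.45.
Difference: 398.488 − 324.45 = 74.038, i.e. 74.0 to one decimal place.
The strong-case type prefers to separate.

74.0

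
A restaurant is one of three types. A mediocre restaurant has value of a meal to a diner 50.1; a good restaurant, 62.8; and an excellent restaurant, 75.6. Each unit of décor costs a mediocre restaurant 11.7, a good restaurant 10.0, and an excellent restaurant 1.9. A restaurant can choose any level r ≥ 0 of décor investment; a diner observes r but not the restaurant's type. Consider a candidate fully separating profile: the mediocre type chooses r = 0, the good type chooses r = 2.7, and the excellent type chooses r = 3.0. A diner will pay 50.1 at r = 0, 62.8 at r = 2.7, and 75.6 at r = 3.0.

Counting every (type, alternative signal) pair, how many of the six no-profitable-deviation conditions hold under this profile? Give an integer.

4

Mediocre (own payoff 50.1): to r=2.7 gives 62.8 − 11.7×2.7 = 31.21 → no gain ✓; to r=3.0 gives 75.6 − 11.7×3.0 = 40.5 → no gain ✓.
Good (own payoff 62.8 − 10.0×2.7 = 35.8): to r=0 gives 50.1 → profitable ✗; to r=3.0 gives 75.6 − 10.0×3.0 = 45.6 → profitable ✗.
Excellent (own payoff 75.6 − 1.9×3.0 = 69.9): to r=0 gives 50.1 → no gain ✓; to r=2.7 gives 62.8 − 1.9×2.7 = 57.67 → no gain ✓.
4 of the 6 constraints hold; not an equilibrium.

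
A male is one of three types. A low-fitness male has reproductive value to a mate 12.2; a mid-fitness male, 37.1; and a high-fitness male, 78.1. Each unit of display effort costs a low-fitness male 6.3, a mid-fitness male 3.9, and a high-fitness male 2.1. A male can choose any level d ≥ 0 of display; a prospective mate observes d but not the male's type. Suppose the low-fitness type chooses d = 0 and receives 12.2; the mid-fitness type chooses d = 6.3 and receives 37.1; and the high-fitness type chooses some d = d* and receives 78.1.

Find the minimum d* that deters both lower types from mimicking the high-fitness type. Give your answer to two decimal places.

16.81

Low-fitness type (on-path payoff 12.2) won't mimic when 12.2 ≥ 78.1 − 6.3·d*, i.e. d* ≥ 10.46.
Mid-fitness type (on-path payoff 37.1 − 3.9×6.3 = 12.53) won't mimic when 12.53 ≥ 78.1 − 3.9·d*, i.e. d* ≥ 16.81.
Both must hold, so d* = max(10.46, 16.81) = 16.81. The mid-fitness type's constraint binds.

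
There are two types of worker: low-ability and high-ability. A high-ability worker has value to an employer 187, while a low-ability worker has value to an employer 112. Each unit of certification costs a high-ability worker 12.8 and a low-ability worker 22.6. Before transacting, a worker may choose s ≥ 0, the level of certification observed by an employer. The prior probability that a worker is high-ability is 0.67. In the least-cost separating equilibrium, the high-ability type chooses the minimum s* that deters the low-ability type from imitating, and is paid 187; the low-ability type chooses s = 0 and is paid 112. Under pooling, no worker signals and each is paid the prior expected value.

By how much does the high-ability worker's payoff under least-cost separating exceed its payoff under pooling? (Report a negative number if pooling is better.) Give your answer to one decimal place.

-17.7

Least-cost separating signal: s* solves 112 = 187 − 22.6·s*, so s* = (187 − 112)/22.6 ≈ 3.3186.
High-ability type's separating payoff: 187 − 12.8 × s* = 187 − 12.8 × (187 − 112)/22.6 = 187 − 960/22.6 ≈ 144.522.
Pooling payoff: 0.67 × 187 + 0.33 × 112 = 162.25.
Difference: 144.522 − 162.25 = -17.728, i.e. -17.7 to one decimal place.
The high-ability type would prefer the pooling outcome.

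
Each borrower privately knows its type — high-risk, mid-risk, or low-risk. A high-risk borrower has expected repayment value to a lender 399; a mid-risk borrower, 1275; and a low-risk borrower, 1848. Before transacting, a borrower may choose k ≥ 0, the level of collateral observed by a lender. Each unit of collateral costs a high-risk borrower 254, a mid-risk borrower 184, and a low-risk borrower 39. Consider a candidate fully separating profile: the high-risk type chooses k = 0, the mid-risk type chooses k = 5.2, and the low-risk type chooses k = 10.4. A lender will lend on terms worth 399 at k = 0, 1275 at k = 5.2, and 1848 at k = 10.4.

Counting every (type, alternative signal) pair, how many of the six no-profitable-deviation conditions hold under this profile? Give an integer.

5

Low-risk (own payoff 1848 − 39×10.4 = 1442.4): to k=0 gives 399 → no gain ✓; to k=5.2 gives 1275 − 39×5.2 = 1072.2 → no gain ✓.
Mid-risk (own payoff 1275 − 184×5.2 = 318.2): to k=0 gives 399 → profitable ✗; to k=10.4 gives 1848 − 184×10.4 = -65.6 → no gain ✓.
High-risk (own payoff 399): to k=5.2 gives 1275 − 254×5.2 = -45.8 → no gain ✓; to k=10.4 gives 1848 − 254×10.4 = -793.6 → no gain ✓.
5 of the 6 constraints hold; not an equilibrium.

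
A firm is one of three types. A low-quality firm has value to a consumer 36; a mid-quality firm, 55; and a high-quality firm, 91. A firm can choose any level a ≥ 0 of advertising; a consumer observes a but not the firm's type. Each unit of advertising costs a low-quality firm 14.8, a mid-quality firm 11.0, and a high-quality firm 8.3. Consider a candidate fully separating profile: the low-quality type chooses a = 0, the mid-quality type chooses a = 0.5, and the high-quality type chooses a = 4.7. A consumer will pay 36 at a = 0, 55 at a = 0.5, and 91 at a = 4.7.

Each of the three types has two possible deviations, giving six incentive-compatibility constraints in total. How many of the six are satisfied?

Mid-quality (own payoff 55 − 11.0×0.5 = 49.5): to a=0 gives 36 → no gain ✓; to a=4.7 gives 91 − 11.0×4.7 = 39.3 → no gain ✓.
Low-quality (own payoff 36): to a=0.5 gives 55 − 14.8×0.5 = 47.6 → profitable ✗; to a=4.7 gives 91 − 14.8×4.7 = 21.44 → no gain ✓.
High-quality (own payoff 91 − 8.3×4.7 = 51.99): to a=0 gives 36 → no gain ✓; to a=0.5 gives 55 − 8.3×0.5 = 50.85 → no gain ✓.
5 of the 6 constraints hold; not an equilibrium.

5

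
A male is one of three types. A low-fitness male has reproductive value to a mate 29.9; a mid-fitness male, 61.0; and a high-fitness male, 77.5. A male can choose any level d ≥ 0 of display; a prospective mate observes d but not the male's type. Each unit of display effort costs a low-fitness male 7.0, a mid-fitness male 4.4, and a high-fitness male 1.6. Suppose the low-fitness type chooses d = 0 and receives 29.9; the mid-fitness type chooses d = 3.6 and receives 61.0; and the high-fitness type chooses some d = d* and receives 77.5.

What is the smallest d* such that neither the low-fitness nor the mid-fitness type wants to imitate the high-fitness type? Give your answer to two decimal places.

Mid-fitness type (on-path payoff 61.0 − 4.4×3.6 = 45.16) won't mimic when 45.16 ≥ 77.5 − 4.4·d*, i.e. d* ≥ 7.35.
Low-fitness type (on-path payoff 29.9) won't mimic when 29.9 ≥ 77.5 − 7.0·d*, i.e. d* ≥ 6.80.
Both must hold, so d* = max(6.80, 7.35) = 7.35. The mid-fitness type's constraint binds.

7.35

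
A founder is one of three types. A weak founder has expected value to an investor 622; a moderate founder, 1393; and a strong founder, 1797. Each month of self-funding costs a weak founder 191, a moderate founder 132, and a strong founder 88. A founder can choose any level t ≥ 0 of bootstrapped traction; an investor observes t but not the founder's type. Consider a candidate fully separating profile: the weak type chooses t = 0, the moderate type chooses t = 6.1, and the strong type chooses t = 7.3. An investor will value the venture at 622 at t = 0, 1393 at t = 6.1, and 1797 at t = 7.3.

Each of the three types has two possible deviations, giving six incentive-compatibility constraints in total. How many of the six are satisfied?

Moderate (own payoff 1393 − 132×6.1 = 587.8): to t=0 gives 622 → profitable ✗; to t=7.3 gives 1797 − 132×7.3 = 833.4 → profitable ✗.
Strong (own payoff 1797 − 88×7.3 = 1154.6): to t=0 gives 622 → no gain ✓; to t=6.1 gives 1393 − 88×6.1 = 856.2 → no gain ✓.
Weak (own payoff 622): to t=6.1 gives 1393 − 191×6.1 = 227.9 → no gain ✓; to t=7.3 gives 1797 − 191×7.3 = 402.7 → no gain ✓.
4 of the 6 constraints hold; not an equilibrium.

4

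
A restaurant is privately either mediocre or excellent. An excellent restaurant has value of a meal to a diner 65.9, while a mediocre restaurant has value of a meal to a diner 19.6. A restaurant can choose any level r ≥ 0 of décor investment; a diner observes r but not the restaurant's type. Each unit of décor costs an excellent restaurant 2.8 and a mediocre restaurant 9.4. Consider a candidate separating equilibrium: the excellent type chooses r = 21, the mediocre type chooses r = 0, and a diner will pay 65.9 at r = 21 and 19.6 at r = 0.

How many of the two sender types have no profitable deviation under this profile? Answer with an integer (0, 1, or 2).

Excellent type: signal → 65.9 − 2.8 × 21 = 7.1; deviate to 0 → 19.6. IC fails (7.1 < 19.6).
Mediocre type: stay at 0 → 19.6; mimic → 65.9 − 9.4 × 21 = -131.5. IC holds (19.6 ≥ -131.5).
1 of 2 constraints hold, so this profile is not an equilibrium.

1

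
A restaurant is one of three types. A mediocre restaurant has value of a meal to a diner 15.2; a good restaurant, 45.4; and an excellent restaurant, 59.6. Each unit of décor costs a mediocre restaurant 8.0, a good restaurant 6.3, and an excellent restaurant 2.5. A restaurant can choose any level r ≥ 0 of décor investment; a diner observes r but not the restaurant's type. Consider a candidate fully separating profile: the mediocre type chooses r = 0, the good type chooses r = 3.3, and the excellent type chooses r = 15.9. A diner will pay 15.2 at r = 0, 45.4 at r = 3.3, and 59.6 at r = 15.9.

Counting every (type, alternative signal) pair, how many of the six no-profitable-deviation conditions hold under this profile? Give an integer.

4

Excellent (own payoff 59.6 − 2.5×15.9 = 19.85): to r=0 gives 15.2 → no gain ✓; to r=3.3 gives 45.4 − 2.5×3.3 = 37.15 → profitable ✗.
Good (own payoff 45.4 − 6.3×3.3 = 24.61): to r=0 gives 15.2 → no gain ✓; to r=15.9 gives 59.6 − 6.3×15.9 = -40.57 → no gain ✓.
Mediocre (own payoff 15.2): to r=3.3 gives 45.4 − 8.0×3.3 = 19 → profitable ✗; to r=15.9 gives 59.6 − 8.0×15.9 = -67.6 → no gain ✓.
4 of the 6 constraints hold; not an equilibrium.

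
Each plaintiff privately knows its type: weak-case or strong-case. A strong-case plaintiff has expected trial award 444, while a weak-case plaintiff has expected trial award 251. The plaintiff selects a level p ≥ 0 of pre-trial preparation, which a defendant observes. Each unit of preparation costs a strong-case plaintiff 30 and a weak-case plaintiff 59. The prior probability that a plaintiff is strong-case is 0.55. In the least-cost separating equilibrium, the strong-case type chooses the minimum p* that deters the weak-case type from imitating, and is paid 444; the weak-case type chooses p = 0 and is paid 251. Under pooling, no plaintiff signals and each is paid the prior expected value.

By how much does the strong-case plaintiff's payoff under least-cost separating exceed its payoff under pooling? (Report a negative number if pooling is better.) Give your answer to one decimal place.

-11.3

Least-cost separating signal: p* solves 251 = 444 − 59·p*, so p* = (444 − 251)/59 ≈ 3.2712.
Strong-case type's separating payoff: 444 − 30 × p* = 444 − 30 × (444 − 251)/59 = 444 − 5790/59 ≈ 345.864.
Pooling payoff: 0.55 × 444 + 0.45 × 251 = 357.15.
Difference: 345.864 − 357.15 = -11.286, i.e. -11.3 to one decimal place.
The strong-case type would prefer the pooling outcome.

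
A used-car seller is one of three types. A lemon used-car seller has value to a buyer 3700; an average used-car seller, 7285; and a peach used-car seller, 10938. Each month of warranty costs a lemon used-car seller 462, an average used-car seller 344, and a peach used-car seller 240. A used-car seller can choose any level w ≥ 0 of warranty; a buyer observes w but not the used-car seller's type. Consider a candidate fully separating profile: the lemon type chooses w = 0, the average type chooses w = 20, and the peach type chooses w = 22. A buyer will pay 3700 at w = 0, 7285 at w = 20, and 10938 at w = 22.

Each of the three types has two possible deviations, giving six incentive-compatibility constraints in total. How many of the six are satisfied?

4

Lemon (own payoff 3700): to w=20 gives 7285 − 462×20 = -1955 → no gain ✓; to w=22 gives 10938 − 462×22 = 774 → no gain ✓.
Average (own payoff 7285 − 344×20 = 405): to w=0 gives 3700 → profitable ✗; to w=22 gives 10938 − 344×22 = 3370 → profitable ✗.
Peach (own payoff 10938 − 240×22 = 5658): to w=0 gives 3700 → no gain ✓; to w=20 gives 7285 − 240×20 = 2485 → no gain ✓.
4 of the 6 constraints hold; not an equilibrium.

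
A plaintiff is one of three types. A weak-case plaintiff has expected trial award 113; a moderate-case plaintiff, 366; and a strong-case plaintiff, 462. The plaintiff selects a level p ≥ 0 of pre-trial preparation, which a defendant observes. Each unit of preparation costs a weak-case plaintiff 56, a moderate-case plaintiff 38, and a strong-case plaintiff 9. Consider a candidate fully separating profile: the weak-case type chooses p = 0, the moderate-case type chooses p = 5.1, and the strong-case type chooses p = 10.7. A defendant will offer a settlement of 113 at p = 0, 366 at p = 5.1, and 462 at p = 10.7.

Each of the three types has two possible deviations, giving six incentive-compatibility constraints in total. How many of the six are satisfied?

6

Moderate-case (own payoff 366 − 38×5.1 = 172.2): to p=0 gives 113 → no gain ✓; to p=10.7 gives 462 − 38×10.7 = 55.4 → no gain ✓.
Weak-case (own payoff 113): to p=5.1 gives 366 − 56×5.1 = 80.4 → no gain ✓; to p=10.7 gives 462 − 56×10.7 = -137.2 → no gain ✓.
Strong-case (own payoff 462 − 9×10.7 = 365.7): to p=0 gives 113 → no gain ✓; to p=5.1 gives 366 − 9×5.1 = 320.1 → no gain ✓.
6 of the 6 constraints hold; this profile is a separating equilibrium.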